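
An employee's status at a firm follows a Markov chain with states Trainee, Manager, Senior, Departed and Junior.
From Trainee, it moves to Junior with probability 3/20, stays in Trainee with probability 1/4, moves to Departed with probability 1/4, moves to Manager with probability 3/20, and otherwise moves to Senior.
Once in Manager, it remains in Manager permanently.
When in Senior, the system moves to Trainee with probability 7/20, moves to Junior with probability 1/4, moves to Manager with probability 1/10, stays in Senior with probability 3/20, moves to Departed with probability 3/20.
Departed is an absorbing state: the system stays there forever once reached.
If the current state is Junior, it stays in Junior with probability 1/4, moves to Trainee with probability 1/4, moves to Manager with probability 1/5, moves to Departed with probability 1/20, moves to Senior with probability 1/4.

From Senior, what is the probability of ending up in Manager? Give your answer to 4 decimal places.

Let h(s) be the probability of absorption at Manager starting from transient state s. Then h(Manager) = 1 and h(Departed) = 0. By first-step analysis:
h(Trainee) = 0.25·h(Trainee) + 0.15·1 + 0.2·h(Senior) + 0.25·0 + 0.15·h(Junior)
h(Senior) = 0.35·h(Trainee) + 0.1·1 + 0.15·h(Senior) + 0.15·0 + 0.25·h(Junior)
h(Junior) = 0.25·h(Trainee) + 0.2·1 + 0.25·h(Senior) + 0.05·0 + 0.25·h(Junior)
Solving: h(Trainee) = 0.4374, h(Senior) = 0.4646, h(Junior) = 0.5673.
Starting from Senior, the probability is 0.4646.

0.4646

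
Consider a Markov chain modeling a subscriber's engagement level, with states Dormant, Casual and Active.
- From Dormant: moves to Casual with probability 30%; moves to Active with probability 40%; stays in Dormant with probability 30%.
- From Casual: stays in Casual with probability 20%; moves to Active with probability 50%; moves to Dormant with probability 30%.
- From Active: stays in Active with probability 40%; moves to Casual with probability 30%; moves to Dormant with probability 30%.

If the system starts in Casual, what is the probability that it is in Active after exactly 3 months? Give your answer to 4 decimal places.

Propagate the distribution vector 3 months from Casual.
After 0 months: (0.0000, 1.0000, 0.0000)
After 1 month: (0.3000, 0.2000, 0.5000)
After 2 months: (0.3000, 0.2800, 0.4200)
After 3 months: (0.3000, 0.2720, 0.4280)
P(in Active after 3 months) = 0.4280

0.4280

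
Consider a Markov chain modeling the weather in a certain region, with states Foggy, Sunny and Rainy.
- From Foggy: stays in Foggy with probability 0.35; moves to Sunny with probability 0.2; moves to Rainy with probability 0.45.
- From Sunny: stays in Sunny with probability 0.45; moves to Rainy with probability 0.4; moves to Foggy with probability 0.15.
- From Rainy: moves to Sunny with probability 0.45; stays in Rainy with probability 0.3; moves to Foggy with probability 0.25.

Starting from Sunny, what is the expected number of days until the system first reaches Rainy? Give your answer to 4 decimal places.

Let t(s) be the expected number of days to first reach Rainy from state s, with t(Rainy) = 0. Conditioning on the first day:
t(Foggy) = 1 + 0.35·t(Foggy) + 0.2·t(Sunny)
t(Sunny) = 1 + 0.15·t(Foggy) + 0.45·t(Sunny)
Solving: t(Foggy) = 2.2901, t(Sunny) = 2.4427.
Expected days from Sunny to Rainy: 2.4427.

2.4427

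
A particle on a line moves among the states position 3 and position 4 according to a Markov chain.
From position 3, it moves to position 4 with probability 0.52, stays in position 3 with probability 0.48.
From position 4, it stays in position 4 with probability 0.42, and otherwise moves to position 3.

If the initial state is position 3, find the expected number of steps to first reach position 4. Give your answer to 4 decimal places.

Let t(s) be the expected number of steps to first reach position 4 from state s, with t(position 4) = 0. Conditioning on the first step:
t(position 3) = 1 + 0.48·t(position 3)
Solving: t(position 3) = 1.9231.
Expected steps from position 3 to position 4: 1.9231.

1.9231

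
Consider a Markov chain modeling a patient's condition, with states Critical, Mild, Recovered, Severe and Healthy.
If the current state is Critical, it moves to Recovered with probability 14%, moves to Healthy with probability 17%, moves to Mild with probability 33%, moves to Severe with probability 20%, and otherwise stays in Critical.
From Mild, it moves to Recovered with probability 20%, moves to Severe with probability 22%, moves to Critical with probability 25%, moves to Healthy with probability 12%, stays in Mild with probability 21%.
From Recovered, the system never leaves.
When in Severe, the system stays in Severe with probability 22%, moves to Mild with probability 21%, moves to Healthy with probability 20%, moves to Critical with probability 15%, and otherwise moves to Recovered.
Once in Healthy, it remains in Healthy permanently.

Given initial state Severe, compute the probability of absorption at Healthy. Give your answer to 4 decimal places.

0.4667

Let h(s) be the probability of absorption at Healthy starting from transient state s. Then h(Healthy) = 1 and h(Recovered) = 0. By first-step analysis:
h(Critical) = 0.16·h(Critical) + 0.33·h(Mild) + 0.14·0 + 0.2·h(Severe) + 0.17·1
h(Mild) = 0.25·h(Critical) + 0.21·h(Mild) + 0.2·0 + 0.22·h(Severe) + 0.12·1
h(Severe) = 0.15·h(Critical) + 0.21·h(Mild) + 0.22·0 + 0.22·h(Severe) + 0.2·1
Solving: h(Critical) = 0.4845, h(Mild) = 0.4352, h(Severe) = 0.4667.
Starting from Severe, the probability is 0.4667.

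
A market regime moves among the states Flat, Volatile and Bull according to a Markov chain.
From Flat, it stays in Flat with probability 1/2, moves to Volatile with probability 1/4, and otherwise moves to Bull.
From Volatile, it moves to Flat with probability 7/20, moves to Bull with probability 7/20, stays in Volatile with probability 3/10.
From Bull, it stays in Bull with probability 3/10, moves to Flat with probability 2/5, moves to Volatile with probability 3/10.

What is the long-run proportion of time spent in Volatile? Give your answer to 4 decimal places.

Let the stationary distribution be π with π = πP and π_1 + π_2 + π_3 = 1.
π_1 = 0.5·π_1 + 0.35·π_2 + 0.4·π_3
π_2 = 0.25·π_1 + 0.3·π_2 + 0.3·π_3
Solving with the normalization constraint gives π = (0.4290, 0.2786, 0.2925).
So the stationary probability of Volatile is 0.2786.

0.2786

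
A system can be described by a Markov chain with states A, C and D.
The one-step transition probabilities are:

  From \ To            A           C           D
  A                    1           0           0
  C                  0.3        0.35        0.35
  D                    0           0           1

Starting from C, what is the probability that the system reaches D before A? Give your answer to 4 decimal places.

0.5385

Let h(s) be the probability of absorption at D starting from transient state s. Then h(D) = 1 and h(A) = 0. By first-step analysis:
h(C) = 0.3·0 + 0.35·h(C) + 0.35·1
Solving: h(C) = 0.5385.
Starting from C, the probability is 0.5385.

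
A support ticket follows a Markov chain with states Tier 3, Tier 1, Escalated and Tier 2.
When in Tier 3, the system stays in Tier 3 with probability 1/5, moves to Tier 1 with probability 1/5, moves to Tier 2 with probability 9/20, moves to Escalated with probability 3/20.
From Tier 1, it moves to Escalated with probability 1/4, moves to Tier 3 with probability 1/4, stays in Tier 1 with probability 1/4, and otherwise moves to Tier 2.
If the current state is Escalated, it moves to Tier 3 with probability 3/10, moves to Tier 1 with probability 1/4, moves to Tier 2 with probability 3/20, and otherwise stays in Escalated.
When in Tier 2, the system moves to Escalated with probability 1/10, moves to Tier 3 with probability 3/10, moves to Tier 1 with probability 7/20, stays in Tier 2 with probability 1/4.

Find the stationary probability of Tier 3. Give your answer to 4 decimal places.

0.2607

Let the stationary distribution be π with π = πP and π_1 + π_2 + π_3 + π_4 = 1.
π_1 = 0.2·π_1 + 0.25·π_2 + 0.3·π_3 + 0.3·π_4
π_2 = 0.2·π_1 + 0.25·π_2 + 0.25·π_3 + 0.35·π_4
π_3 = 0.15·π_1 + 0.25·π_2 + 0.3·π_3 + 0.1·π_4
Solving with the normalization constraint gives π = (0.2607, 0.2653, 0.1910, 0.2830).
So the stationary probability of Tier 3 is 0.2607.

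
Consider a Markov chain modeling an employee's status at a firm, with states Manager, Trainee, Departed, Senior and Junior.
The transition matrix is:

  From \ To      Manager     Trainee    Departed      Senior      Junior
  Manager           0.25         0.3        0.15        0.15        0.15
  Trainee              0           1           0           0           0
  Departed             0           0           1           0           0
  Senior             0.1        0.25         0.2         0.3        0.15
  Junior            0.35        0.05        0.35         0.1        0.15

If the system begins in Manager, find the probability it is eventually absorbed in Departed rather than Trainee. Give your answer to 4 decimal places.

Let h(s) be the probability of absorption at Departed starting from transient state s. Then h(Departed) = 1 and h(Trainee) = 0. By first-step analysis:
h(Manager) = 0.25·h(Manager) + 0.3·0 + 0.15·1 + 0.15·h(Senior) + 0.15·h(Junior)
h(Senior) = 0.1·h(Manager) + 0.25·0 + 0.2·1 + 0.3·h(Senior) + 0.15·h(Junior)
h(Junior) = 0.35·h(Manager) + 0.05·0 + 0.35·1 + 0.1·h(Senior) + 0.15·h(Junior)
Solving: h(Manager) = 0.4257, h(Senior) = 0.4845, h(Junior) = 0.6441.
Starting from Manager, the probability is 0.4257.

0.4257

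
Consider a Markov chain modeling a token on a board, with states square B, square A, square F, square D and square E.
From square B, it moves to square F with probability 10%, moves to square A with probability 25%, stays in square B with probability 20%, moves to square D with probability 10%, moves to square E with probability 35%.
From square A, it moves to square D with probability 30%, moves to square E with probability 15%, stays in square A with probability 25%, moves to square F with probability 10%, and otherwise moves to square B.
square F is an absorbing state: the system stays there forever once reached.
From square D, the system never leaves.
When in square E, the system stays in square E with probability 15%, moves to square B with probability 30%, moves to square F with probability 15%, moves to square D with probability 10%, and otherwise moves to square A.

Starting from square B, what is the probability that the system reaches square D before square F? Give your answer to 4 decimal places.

Let h(s) be the probability of absorption at square D starting from transient state s. Then h(square D) = 1 and h(square F) = 0. By first-step analysis:
h(square B) = 0.2·h(square B) + 0.25·h(square A) + 0.1·0 + 0.1·1 + 0.35·h(square E)
h(square A) = 0.2·h(square B) + 0.25·h(square A) + 0.1·0 + 0.3·1 + 0.15·h(square E)
h(square E) = 0.3·h(square B) + 0.3·h(square A) + 0.15·0 + 0.1·1 + 0.15·h(square E)
Solving: h(square B) = 0.5757, h(square A) = 0.6646, h(square E) = 0.5554.
Starting from square B, the probability is 0.5757.

0.5757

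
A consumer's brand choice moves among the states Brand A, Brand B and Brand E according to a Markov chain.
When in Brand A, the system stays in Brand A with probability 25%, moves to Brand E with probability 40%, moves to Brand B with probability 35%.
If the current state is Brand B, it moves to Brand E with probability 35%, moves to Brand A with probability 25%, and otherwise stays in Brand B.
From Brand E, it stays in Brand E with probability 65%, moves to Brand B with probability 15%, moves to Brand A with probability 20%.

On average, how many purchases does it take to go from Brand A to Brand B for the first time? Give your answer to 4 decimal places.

Let t(s) be the expected number of purchases to first reach Brand B from state s, with t(Brand B) = 0. Conditioning on the first purchase:
t(Brand A) = 1 + 0.25·t(Brand A) + 0.4·t(Brand E)
t(Brand E) = 1 + 0.2·t(Brand A) + 0.65·t(Brand E)
Solving: t(Brand A) = 4.1096, t(Brand E) = 5.2055.
Expected purchases from Brand A to Brand B: 4.1096.

4.1096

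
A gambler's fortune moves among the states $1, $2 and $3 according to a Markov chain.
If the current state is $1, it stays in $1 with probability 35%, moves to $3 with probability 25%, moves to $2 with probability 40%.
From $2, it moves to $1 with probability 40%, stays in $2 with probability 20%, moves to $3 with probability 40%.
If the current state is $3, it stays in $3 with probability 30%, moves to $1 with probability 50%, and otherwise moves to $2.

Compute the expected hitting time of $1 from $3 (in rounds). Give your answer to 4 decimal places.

2.0833

Let t(s) be the expected number of rounds to first reach $1 from state s, with t($1) = 0. Conditioning on the first round:
t($2) = 1 + 0.2·t($2) + 0.4·t($3)
t($3) = 1 + 0.2·t($2) + 0.3·t($3)
Solving: t($2) = 2.2917, t($3) = 2.0833.
Expected rounds from $3 to $1: 2.0833.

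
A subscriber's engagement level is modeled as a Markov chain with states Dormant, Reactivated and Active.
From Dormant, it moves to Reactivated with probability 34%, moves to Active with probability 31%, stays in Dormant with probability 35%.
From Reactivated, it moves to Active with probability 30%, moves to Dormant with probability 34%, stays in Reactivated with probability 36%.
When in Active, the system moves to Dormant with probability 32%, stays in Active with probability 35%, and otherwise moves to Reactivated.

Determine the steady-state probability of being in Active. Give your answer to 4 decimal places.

Let the stationary distribution be π with π = πP and π_1 + π_2 + π_3 = 1.
π_1 = 0.35·π_1 + 0.34·π_2 + 0.32·π_3
π_2 = 0.34·π_1 + 0.36·π_2 + 0.33·π_3
Solving with the normalization constraint gives π = (0.3370, 0.3437, 0.3193).
So the stationary probability of Active is 0.3193.

0.3193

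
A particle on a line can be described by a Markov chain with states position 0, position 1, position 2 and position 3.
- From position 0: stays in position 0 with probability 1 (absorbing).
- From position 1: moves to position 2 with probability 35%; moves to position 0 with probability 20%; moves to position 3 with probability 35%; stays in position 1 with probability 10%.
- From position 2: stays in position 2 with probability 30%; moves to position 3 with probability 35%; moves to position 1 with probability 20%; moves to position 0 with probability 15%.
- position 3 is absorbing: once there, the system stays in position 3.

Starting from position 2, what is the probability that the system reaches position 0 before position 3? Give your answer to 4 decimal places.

Let h(s) be the probability of absorption at position 0 starting from transient state s. Then h(position 0) = 1 and h(position 3) = 0. By first-step analysis:
h(position 1) = 0.2·1 + 0.1·h(position 1) + 0.35·h(position 2) + 0.35·0
h(position 2) = 0.15·1 + 0.2·h(position 1) + 0.3·h(position 2) + 0.35·0
Solving: h(position 1) = 0.3438, h(position 2) = 0.3125.
Starting from position 2, the probability is 0.3125.

0.3125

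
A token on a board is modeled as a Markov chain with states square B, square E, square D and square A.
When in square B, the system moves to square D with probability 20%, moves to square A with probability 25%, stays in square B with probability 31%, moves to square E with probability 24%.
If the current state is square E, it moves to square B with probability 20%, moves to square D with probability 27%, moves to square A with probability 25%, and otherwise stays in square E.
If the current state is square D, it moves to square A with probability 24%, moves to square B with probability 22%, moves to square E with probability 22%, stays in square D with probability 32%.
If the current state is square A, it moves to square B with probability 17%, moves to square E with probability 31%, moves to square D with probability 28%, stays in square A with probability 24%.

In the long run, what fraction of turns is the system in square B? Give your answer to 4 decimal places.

0.2225

Let the stationary distribution be π with π = πP and π_1 + π_2 + π_3 + π_4 = 1.
π_1 = 0.31·π_1 + 0.2·π_2 + 0.22·π_3 + 0.17·π_4
π_2 = 0.24·π_1 + 0.28·π_2 + 0.22·π_3 + 0.31·π_4
π_3 = 0.2·π_1 + 0.27·π_2 + 0.32·π_3 + 0.28·π_4
Solving with the normalization constraint gives π = (0.2225, 0.2622, 0.2704, 0.2448).
So the stationary probability of square B is 0.2225.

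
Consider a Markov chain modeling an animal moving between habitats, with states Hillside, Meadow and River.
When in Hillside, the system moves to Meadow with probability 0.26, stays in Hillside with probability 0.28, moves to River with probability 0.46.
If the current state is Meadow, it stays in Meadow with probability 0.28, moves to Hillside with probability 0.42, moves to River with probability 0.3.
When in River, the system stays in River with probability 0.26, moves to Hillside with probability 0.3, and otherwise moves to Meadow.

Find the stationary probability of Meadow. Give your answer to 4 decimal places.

Let the stationary distribution be π with π = πP and π_1 + π_2 + π_3 = 1.
π_1 = 0.28·π_1 + 0.42·π_2 + 0.3·π_3
π_2 = 0.26·π_1 + 0.28·π_2 + 0.44·π_3
Solving with the normalization constraint gives π = (0.3327, 0.3277, 0.3396).
So the stationary probability of Meadow is 0.3277.

0.3277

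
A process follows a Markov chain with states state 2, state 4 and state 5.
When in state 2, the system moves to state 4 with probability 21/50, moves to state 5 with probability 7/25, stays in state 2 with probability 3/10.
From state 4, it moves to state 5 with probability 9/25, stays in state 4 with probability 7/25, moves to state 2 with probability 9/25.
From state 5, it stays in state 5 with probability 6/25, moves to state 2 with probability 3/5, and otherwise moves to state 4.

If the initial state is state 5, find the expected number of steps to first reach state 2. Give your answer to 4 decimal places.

1.7974

Let t(s) be the expected number of steps to first reach state 2 from state s, with t(state 2) = 0. Conditioning on the first step:
t(state 4) = 1 + 0.28·t(state 4) + 0.36·t(state 5)
t(state 5) = 1 + 0.16·t(state 4) + 0.24·t(state 5)
Solving: t(state 4) = 2.2876, t(state 5) = 1.7974.
Expected steps from state 5 to state 2: 1.7974.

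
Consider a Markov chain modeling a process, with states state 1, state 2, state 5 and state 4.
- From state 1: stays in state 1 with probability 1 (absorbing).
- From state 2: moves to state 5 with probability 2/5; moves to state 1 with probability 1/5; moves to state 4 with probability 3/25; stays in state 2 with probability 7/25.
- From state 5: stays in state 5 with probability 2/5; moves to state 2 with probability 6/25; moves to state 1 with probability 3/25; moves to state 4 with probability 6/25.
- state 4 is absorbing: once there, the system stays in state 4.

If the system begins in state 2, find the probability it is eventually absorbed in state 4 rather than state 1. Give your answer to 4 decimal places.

0.5000

Let h(s) be the probability of absorption at state 4 starting from transient state s. Then h(state 4) = 1 and h(state 1) = 0. By first-step analysis:
h(state 2) = 0.2·0 + 0.28·h(state 2) + 0.4·h(state 5) + 0.12·1
h(state 5) = 0.12·0 + 0.24·h(state 2) + 0.4·h(state 5) + 0.24·1
Solving: h(state 2) = 0.5000, h(state 5) = 0.6000.
Starting from state 2, the probability is 0.5000.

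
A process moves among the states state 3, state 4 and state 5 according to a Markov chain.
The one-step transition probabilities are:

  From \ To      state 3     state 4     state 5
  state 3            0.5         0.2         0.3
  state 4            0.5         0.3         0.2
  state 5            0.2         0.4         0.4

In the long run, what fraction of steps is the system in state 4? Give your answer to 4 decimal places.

0.2892

Let the stationary distribution be π with π = πP and π_1 + π_2 + π_3 = 1.
π_1 = 0.5·π_1 + 0.5·π_2 + 0.2·π_3
π_2 = 0.2·π_1 + 0.3·π_2 + 0.4·π_3
Solving with the normalization constraint gives π = (0.4096, 0.2892, 0.3012).
So the stationary probability of state 4 is 0.2892.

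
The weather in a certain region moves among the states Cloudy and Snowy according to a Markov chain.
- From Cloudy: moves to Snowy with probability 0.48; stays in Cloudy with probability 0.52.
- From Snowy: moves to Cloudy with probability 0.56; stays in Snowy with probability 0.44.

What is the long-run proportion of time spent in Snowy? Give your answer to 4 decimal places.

0.4615

Let the stationary distribution be π with π = πP and π_1 + π_2 = 1.
π_1 = 0.52·π_1 + 0.56·π_2
Solving with the normalization constraint gives π = (0.5385, 0.4615).
So the stationary probability of Snowy is 0.4615.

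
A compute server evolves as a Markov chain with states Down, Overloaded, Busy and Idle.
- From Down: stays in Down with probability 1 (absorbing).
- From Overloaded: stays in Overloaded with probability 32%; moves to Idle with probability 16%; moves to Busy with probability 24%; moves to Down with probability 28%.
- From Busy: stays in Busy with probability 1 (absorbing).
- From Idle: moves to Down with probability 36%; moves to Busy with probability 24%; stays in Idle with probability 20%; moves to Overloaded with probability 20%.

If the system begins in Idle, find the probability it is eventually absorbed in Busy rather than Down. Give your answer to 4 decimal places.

0.4125

Let h(s) be the probability of absorption at Busy starting from transient state s. Then h(Busy) = 1 and h(Down) = 0. By first-step analysis:
h(Overloaded) = 0.28·0 + 0.32·h(Overloaded) + 0.24·1 + 0.16·h(Idle)
h(Idle) = 0.36·0 + 0.2·h(Overloaded) + 0.24·1 + 0.2·h(Idle)
Solving: h(Overloaded) = 0.4500, h(Idle) = 0.4125.
Starting from Idle, the probability is 0.4125.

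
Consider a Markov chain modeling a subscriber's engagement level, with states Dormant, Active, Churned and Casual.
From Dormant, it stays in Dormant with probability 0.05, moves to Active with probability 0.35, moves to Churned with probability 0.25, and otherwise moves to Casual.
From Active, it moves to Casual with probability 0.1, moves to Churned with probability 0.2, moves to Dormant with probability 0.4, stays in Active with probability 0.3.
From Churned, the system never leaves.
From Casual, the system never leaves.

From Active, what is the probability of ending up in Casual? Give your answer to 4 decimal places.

0.4476

Let h(s) be the probability of absorption at Casual starting from transient state s. Then h(Casual) = 1 and h(Churned) = 0. By first-step analysis:
h(Dormant) = 0.05·h(Dormant) + 0.35·h(Active) + 0.25·0 + 0.35·1
h(Active) = 0.4·h(Dormant) + 0.3·h(Active) + 0.2·0 + 0.1·1
Solving: h(Dormant) = 0.5333, h(Active) = 0.4476.
Starting from Active, the probability is 0.4476.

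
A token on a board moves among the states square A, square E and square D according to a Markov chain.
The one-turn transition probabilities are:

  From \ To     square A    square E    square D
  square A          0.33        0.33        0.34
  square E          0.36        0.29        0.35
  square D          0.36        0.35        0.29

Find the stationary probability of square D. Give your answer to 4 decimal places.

Let the stationary distribution be π with π = πP and π_1 + π_2 + π_3 = 1.
π_1 = 0.33·π_1 + 0.36·π_2 + 0.36·π_3
π_2 = 0.33·π_1 + 0.29·π_2 + 0.35·π_3
Solving with the normalization constraint gives π = (0.3495, 0.3236, 0.3269).
So the stationary probability of square D is 0.3269.

0.3269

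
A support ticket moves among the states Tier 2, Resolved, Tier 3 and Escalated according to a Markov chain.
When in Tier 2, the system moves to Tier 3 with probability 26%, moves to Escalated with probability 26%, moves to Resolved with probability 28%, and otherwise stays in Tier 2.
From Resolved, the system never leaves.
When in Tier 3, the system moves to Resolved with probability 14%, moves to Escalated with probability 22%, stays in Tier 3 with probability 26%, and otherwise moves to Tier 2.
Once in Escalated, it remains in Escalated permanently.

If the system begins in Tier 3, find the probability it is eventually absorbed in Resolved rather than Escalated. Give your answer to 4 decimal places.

0.4428

Let h(s) be the probability of absorption at Resolved starting from transient state s. Then h(Resolved) = 1 and h(Escalated) = 0. By first-step analysis:
h(Tier 2) = 0.2·h(Tier 2) + 0.28·1 + 0.26·h(Tier 3) + 0.26·0
h(Tier 3) = 0.38·h(Tier 2) + 0.14·1 + 0.26·h(Tier 3) + 0.22·0
Solving: h(Tier 2) = 0.4939, h(Tier 3) = 0.4428.
Starting from Tier 3, the probability is 0.4428.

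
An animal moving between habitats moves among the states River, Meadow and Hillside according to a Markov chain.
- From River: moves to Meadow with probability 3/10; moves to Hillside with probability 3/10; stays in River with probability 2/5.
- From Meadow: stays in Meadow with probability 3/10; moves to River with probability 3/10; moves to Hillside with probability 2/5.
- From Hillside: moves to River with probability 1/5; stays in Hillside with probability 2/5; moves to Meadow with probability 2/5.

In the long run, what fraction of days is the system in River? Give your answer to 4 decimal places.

0.2921

Let the stationary distribution be π with π = πP and π_1 + π_2 + π_3 = 1.
π_1 = 0.4·π_1 + 0.3·π_2 + 0.2·π_3
π_2 = 0.3·π_1 + 0.3·π_2 + 0.4·π_3
Solving with the normalization constraint gives π = (0.2921, 0.3371, 0.3708).
So the stationary probability of River is 0.2921.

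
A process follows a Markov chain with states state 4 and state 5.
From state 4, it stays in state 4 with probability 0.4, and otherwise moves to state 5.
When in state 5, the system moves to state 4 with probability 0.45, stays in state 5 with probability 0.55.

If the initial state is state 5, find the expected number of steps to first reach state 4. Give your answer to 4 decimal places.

2.2222

Let t(s) be the expected number of steps to first reach state 4 from state s, with t(state 4) = 0. Conditioning on the first step:
t(state 5) = 1 + 0.55·t(state 5)
Solving: t(state 5) = 2.2222.
Expected steps from state 5 to state 4: 2.2222.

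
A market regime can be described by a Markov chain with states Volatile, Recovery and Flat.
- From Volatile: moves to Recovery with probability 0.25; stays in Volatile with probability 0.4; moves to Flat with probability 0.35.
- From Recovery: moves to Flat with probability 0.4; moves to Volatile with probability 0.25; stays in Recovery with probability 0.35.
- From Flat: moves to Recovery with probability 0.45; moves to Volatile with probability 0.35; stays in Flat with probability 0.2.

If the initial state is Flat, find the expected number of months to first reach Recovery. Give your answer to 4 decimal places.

Let t(s) be the expected number of months to first reach Recovery from state s, with t(Recovery) = 0. Conditioning on the first month:
t(Volatile) = 1 + 0.4·t(Volatile) + 0.35·t(Flat)
t(Flat) = 1 + 0.35·t(Volatile) + 0.2·t(Flat)
Solving: t(Volatile) = 3.2168, t(Flat) = 2.6573.
Expected months from Flat to Recovery: 2.6573.

2.6573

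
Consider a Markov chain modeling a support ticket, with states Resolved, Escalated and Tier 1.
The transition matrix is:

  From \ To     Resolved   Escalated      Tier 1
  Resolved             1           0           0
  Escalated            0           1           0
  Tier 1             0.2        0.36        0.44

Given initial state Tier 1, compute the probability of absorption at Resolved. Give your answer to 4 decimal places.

0.3571

Let h(s) be the probability of absorption at Resolved starting from transient state s. Then h(Resolved) = 1 and h(Escalated) = 0. By first-step analysis:
h(Tier 1) = 0.2·1 + 0.36·0 + 0.44·h(Tier 1)
Solving: h(Tier 1) = 0.3571.
Starting from Tier 1, the probability is 0.3571.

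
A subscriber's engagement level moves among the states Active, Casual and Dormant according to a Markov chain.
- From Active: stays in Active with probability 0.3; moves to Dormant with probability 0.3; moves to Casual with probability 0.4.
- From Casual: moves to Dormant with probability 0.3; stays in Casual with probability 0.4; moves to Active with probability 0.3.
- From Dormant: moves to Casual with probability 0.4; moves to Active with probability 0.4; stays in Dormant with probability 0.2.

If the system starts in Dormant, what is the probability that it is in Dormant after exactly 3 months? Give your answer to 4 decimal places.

0.2720

Propagate the distribution vector 3 months from Dormant.
After 0 months: (0.0000, 0.0000, 1.0000)
After 1 month: (0.4000, 0.4000, 0.2000)
After 2 months: (0.3200, 0.4000, 0.2800)
After 3 months: (0.3280, 0.4000, 0.2720)
P(in Dormant after 3 months) = 0.2720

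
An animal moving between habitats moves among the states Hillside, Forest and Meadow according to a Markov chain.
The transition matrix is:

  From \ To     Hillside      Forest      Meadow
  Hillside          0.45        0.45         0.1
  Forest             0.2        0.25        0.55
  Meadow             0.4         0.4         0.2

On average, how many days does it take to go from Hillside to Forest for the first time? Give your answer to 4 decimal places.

Let t(s) be the expected number of days to first reach Forest from state s, with t(Forest) = 0. Conditioning on the first day:
t(Hillside) = 1 + 0.45·t(Hillside) + 0.1·t(Meadow)
t(Meadow) = 1 + 0.4·t(Hillside) + 0.2·t(Meadow)
Solving: t(Hillside) = 2.2500, t(Meadow) = 2.3750.
Expected days from Hillside to Forest: 2.2500.

2.2500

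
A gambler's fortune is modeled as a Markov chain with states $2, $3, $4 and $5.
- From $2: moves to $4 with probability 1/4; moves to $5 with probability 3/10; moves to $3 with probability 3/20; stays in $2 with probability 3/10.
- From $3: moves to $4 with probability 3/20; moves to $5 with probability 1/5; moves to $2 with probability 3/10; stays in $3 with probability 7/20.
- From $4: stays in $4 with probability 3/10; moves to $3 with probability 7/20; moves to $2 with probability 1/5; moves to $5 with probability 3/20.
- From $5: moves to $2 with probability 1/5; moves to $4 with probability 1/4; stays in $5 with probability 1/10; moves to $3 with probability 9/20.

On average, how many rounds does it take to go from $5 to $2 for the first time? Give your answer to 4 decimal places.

Let t(s) be the expected number of rounds to first reach $2 from state s, with t($2) = 0. Conditioning on the first round:
t($3) = 1 + 0.35·t($3) + 0.15·t($4) + 0.2·t($5)
t($4) = 1 + 0.35·t($3) + 0.3·t($4) + 0.15·t($5)
t($5) = 1 + 0.45·t($3) + 0.25·t($4) + 0.1·t($5)
Solving: t($3) = 3.8018, t($4) = 4.2265, t($5) = 4.1860.
Expected rounds from $5 to $2: 4.1860.

4.1860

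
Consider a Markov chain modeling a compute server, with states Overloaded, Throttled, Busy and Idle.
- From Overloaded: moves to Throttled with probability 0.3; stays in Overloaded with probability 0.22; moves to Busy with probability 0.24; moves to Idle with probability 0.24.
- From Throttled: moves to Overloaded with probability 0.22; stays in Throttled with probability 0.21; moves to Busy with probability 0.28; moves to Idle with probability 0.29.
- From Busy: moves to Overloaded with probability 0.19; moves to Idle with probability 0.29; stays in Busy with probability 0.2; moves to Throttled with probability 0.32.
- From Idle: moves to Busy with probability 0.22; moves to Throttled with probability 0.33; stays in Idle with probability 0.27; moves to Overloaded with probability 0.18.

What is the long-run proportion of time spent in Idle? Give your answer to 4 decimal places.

0.2744

Let the stationary distribution be π with π = πP and π_1 + π_2 + π_3 + π_4 = 1.
π_1 = 0.22·π_1 + 0.22·π_2 + 0.19·π_3 + 0.18·π_4
π_2 = 0.3·π_1 + 0.21·π_2 + 0.32·π_3 + 0.33·π_4
π_3 = 0.24·π_1 + 0.28·π_2 + 0.2·π_3 + 0.22·π_4
Solving with the normalization constraint gives π = (0.2019, 0.2871, 0.2365, 0.2744).
So the stationary probability of Idle is 0.2744.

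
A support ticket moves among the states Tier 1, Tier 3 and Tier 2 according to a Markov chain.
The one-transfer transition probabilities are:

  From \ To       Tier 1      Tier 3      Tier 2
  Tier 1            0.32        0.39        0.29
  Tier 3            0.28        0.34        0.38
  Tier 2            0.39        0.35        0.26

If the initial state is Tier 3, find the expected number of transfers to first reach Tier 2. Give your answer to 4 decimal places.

2.8269

Let t(s) be the expected number of transfers to first reach Tier 2 from state s, with t(Tier 2) = 0. Conditioning on the first transfer:
t(Tier 1) = 1 + 0.32·t(Tier 1) + 0.39·t(Tier 3)
t(Tier 3) = 1 + 0.28·t(Tier 1) + 0.34·t(Tier 3)
Solving: t(Tier 1) = 3.0919, t(Tier 3) = 2.8269.
Expected transfers from Tier 3 to Tier 2: 2.8269.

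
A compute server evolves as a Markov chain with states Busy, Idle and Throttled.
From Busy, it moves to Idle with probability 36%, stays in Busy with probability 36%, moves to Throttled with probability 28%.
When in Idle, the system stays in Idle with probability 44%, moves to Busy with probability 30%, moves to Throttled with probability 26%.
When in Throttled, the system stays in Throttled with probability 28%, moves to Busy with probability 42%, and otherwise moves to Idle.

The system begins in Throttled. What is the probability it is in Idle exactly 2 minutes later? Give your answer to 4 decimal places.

0.3672

Sum over the intermediate state after 1 minute:
P = P(Throttled→Busy)·P(Busy→Idle) + P(Throttled→Idle)·P(Idle→Idle) + P(Throttled→Throttled)·P(Throttled→Idle)
  = 0.42×0.36 + 0.3×0.44 + 0.28×0.3
  = 0.1512 + 0.1320 + 0.0840 = 0.3672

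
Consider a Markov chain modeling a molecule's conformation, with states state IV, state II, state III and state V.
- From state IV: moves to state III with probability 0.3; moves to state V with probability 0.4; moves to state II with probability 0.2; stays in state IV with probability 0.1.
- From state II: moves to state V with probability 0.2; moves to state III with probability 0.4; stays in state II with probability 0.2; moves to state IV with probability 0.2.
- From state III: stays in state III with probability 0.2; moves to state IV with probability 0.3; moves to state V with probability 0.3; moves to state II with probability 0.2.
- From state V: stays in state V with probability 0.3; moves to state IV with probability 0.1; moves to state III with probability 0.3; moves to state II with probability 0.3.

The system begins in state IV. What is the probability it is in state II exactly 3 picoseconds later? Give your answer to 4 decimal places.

0.2290

Propagate the distribution vector 3 picoseconds from state IV.
After 0 picoseconds: (1.0000, 0.0000, 0.0000, 0.0000)
After 1 picosecond: (0.1000, 0.2000, 0.3000, 0.4000)
After 2 picoseconds: (0.1800, 0.2400, 0.2900, 0.2900)
After 3 picoseconds: (0.1820, 0.2290, 0.2950, 0.2940)
P(in state II after 3 picoseconds) = 0.2290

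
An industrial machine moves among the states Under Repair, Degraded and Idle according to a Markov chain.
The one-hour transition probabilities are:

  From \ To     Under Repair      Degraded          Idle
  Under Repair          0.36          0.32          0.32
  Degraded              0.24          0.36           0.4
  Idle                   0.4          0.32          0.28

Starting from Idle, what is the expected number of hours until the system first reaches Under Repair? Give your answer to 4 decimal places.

Let t(s) be the expected number of hours to first reach Under Repair from state s, with t(Under Repair) = 0. Conditioning on the first hour:
t(Degraded) = 1 + 0.36·t(Degraded) + 0.4·t(Idle)
t(Idle) = 1 + 0.32·t(Degraded) + 0.28·t(Idle)
Solving: t(Degraded) = 3.3654, t(Idle) = 2.8846.
Expected hours from Idle to Under Repair: 2.8846.

2.8846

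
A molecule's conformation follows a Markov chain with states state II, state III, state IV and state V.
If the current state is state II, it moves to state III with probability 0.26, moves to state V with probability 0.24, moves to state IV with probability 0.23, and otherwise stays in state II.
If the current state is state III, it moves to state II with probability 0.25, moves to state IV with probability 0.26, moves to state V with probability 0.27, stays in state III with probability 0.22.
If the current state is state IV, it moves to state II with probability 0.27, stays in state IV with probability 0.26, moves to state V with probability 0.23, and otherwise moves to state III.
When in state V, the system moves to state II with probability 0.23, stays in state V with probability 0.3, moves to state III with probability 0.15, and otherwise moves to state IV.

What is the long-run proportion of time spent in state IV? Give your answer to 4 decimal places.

Let the stationary distribution be π with π = πP and π_1 + π_2 + π_3 + π_4 = 1.
π_1 = 0.27·π_1 + 0.25·π_2 + 0.27·π_3 + 0.23·π_4
π_2 = 0.26·π_1 + 0.22·π_2 + 0.24·π_3 + 0.15·π_4
π_3 = 0.23·π_1 + 0.26·π_2 + 0.26·π_3 + 0.32·π_4
Solving with the normalization constraint gives π = (0.2553, 0.2174, 0.2679, 0.2594).
So the stationary probability of state IV is 0.2679.

0.2679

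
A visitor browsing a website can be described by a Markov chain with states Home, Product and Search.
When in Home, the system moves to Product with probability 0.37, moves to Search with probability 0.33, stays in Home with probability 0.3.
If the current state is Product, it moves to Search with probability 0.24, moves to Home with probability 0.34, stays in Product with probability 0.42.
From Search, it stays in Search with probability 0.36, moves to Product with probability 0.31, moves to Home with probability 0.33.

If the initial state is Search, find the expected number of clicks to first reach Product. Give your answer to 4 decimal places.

Let t(s) be the expected number of clicks to first reach Product from state s, with t(Product) = 0. Conditioning on the first click:
t(Home) = 1 + 0.3·t(Home) + 0.33·t(Search)
t(Search) = 1 + 0.33·t(Home) + 0.36·t(Search)
Solving: t(Home) = 2.8605, t(Search) = 3.0375.
Expected clicks from Search to Product: 3.0375.

3.0375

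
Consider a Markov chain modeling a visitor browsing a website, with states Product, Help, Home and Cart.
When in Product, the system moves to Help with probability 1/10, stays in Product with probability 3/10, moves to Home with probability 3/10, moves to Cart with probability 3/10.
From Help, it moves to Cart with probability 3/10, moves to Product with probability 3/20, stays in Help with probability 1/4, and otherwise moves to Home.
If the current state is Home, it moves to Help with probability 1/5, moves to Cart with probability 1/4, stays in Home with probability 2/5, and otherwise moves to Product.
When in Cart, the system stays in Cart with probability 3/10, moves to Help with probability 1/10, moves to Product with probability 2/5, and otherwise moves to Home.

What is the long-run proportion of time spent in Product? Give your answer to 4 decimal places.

Let the stationary distribution be π with π = πP and π_1 + π_2 + π_3 + π_4 = 1.
π_1 = 0.3·π_1 + 0.15·π_2 + 0.15·π_3 + 0.4·π_4
π_2 = 0.1·π_1 + 0.25·π_2 + 0.2·π_3 + 0.1·π_4
π_3 = 0.3·π_1 + 0.3·π_2 + 0.4·π_3 + 0.2·π_4
Solving with the normalization constraint gives π = (0.2603, 0.1531, 0.3017, 0.2849).
So the stationary probability of Product is 0.2603.

0.2603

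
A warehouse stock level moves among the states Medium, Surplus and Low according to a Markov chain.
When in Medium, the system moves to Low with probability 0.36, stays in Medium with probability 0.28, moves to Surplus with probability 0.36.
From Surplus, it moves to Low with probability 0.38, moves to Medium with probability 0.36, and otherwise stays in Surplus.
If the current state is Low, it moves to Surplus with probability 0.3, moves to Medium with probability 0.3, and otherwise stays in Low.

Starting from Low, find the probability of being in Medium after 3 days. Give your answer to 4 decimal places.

Propagate the distribution vector 3 days from Low.
After 0 days: (0.0000, 0.0000, 1.0000)
After 1 day: (0.3000, 0.3000, 0.4000)
After 2 days: (0.3120, 0.3060, 0.3820)
After 3 days: (0.3121, 0.3065, 0.3814)
P(in Medium after 3 days) = 0.3121

0.3121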